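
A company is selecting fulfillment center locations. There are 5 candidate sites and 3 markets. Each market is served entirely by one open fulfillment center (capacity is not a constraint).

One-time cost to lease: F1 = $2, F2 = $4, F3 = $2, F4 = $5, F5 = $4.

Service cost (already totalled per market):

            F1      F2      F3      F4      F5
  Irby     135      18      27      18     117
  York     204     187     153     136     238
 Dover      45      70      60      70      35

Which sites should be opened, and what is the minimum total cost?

For any fixed open set, each market goes to its cheapest open site; total = fixed + service.
{F4, F5}: Irby→F4 18, York→F4 136, Dover→F5 35. Service 189; fixed 9; total 198.
{F1, F4, F5}: service 189 + fixed 11 = 200
{F3, F4, F5}: service 189 + fixed 11 = 200
{F1, F2, F3, F4, F5}: service 189 + fixed 17 = 206
No other subset beats 198.

Open F4 and F5; minimum total cost 198.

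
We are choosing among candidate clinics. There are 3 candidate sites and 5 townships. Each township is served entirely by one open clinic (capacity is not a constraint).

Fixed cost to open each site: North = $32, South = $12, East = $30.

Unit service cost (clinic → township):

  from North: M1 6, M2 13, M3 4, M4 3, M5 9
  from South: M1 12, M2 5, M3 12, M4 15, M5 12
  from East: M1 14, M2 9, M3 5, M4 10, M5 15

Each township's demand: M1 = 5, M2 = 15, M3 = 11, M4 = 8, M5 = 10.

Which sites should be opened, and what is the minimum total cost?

Open North and South; minimum total cost 307.

For any fixed open set, each township goes to its cheapest open site; total = fixed + service.
{North, South}: M1→North 6·5=30, M2→South 5·15=75, M3→North 4·11=44, M4→North 3·8=24, M5→North 9·10=90. Service 263; fixed 44; total 307.
{North, South, East}: service 263 + fixed 74 = 337
{North, East}: service 323 + fixed 62 = 385
{South}: service 507 + fixed 12 = 519
(All 7 nonempty subsets were checked; North and South is lowest.)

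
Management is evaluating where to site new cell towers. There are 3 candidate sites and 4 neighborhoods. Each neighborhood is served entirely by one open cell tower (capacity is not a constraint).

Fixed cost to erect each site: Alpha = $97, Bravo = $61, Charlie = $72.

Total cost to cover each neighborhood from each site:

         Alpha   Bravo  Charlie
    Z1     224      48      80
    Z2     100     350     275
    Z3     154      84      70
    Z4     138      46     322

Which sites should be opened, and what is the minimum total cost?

Open Alpha and Bravo; minimum total cost 436.

For any fixed open set, each neighborhood goes to its cheapest open site; total = fixed + service.
{Alpha, Bravo}: Z1→Bravo 48, Z2→Alpha 100, Z3→Bravo 84, Z4→Bravo 46. Service 278; fixed 158; total 436.
{Alpha, Bravo, Charlie}: Z1→Bravo 48, Z2→Alpha 100, Z3→Charlie 70, Z4→Bravo 46. Service 264; fixed 230; total 494.
{Alpha, Charlie}: service 388 + fixed 169 = 557
{Bravo}: service 528 + fixed 61 = 589
No other subset beats 436.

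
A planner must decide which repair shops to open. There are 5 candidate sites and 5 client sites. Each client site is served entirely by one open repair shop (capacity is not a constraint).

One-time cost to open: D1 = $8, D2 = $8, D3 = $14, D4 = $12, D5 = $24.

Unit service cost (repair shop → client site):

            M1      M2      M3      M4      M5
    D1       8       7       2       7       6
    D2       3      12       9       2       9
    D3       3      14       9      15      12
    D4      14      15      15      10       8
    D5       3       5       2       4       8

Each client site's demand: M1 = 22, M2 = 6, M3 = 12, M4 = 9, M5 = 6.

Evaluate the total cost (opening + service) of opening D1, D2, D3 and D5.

Each client site is assigned to its cheapest site among the open ones.
{D1, D2, D3, D5}: M1→D2 3·22=66, M2→D5 5·6=30, M3→D1 2·12=24, M4→D2 2·9=18, M5→D1 6·6=36. Service 174; fixed 54; total 228.

Total cost: 228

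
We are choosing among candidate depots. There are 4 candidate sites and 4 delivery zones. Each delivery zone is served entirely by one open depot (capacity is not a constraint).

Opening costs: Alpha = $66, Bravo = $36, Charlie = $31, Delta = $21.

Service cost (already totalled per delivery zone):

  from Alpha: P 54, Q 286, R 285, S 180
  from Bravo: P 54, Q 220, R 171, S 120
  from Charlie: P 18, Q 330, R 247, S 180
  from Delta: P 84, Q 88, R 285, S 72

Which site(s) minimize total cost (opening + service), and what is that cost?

Open Bravo, Charlie and Delta; minimum total cost 437.

For any fixed open set, each delivery zone goes to its cheapest open site; total = fixed + service.
{Bravo, Charlie, Delta}: P→Charlie 18, Q→Delta 88, R→Bravo 171, S→Delta 72. Service 349; fixed 88; total 437.
{Bravo, Delta}: service 385 + fixed 57 = 442
{Charlie, Delta}: P→Charlie 18, Q→Delta 88, R→Charlie 247, S→Delta 72. Service 425; fixed 52; total 477.
{Alpha, Bravo, Charlie, Delta}: P→Charlie 18, Q→Delta 88, R→Bravo 171, S→Delta 72. Service 349; fixed 154; total 503.
No other subset beats 437.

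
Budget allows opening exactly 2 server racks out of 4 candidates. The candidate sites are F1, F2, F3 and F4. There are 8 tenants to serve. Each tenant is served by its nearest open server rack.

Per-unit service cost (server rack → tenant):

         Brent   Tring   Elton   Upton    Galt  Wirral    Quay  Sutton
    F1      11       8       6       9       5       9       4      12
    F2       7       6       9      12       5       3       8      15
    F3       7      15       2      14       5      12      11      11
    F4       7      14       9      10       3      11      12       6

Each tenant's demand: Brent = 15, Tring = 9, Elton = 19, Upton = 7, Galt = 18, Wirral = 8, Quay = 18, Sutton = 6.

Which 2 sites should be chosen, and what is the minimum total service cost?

With exactly 2 open, each tenant uses its cheapest among the chosen.
{F1, F3}: Brent→F3 7·15=105, Tring→F1 8·9=72, Elton→F3 2·19=38, Upton→F1 9·7=63, Galt→F1 5·18=90, Wirral→F1 9·8=72, Quay→F1 4·18=72, Sutton→F3 11·6=66. Service cost 578.
{F1, F4}: service cost 588
{F1, F2}: service cost 594
Among all 6 size-2 choices, {F1, F3} is lowest.

Choose F1 and F3; total service cost 578.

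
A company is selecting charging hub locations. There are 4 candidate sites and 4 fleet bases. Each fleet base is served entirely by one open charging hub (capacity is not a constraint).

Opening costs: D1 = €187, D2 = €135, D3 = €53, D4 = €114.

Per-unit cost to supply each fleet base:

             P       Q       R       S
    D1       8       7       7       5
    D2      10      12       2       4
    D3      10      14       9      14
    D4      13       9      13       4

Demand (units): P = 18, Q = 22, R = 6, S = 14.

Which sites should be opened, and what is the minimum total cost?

Open D1 only; minimum total cost 597.

For any fixed open set, each fleet base goes to its cheapest open site; total = fixed + service.
{D1}: P→D1 8·18=144, Q→D1 7·22=154, R→D1 7·6=42, S→D1 5·14=70. Service 410; fixed 187; total 597.
{D2}: service 512 + fixed 135 = 647
{D1, D3}: P→D1 8·18=144, Q→D1 7·22=154, R→D1 7·6=42, S→D1 5·14=70. Service 410; fixed 240; total 650.
{D1, D2, D3, D4}: service 366 + fixed 489 = 855
(All 15 nonempty subsets were checked; D1 only is lowest.)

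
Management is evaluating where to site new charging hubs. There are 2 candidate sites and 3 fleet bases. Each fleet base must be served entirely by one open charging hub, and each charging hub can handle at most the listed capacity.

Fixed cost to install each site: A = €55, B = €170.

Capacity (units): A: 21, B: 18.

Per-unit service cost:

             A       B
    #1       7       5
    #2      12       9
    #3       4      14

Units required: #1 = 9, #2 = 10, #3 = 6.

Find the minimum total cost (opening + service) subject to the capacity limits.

Minimum total cost: 402

Open {A, B}: #1→A 7·9=63, #2→B 9·10=90, #3→A 4·6=24.
Loads: A carries 15/21, B carries 10/18. Service 177; fixed 225; total 402.
Next best feasible plan costs 414.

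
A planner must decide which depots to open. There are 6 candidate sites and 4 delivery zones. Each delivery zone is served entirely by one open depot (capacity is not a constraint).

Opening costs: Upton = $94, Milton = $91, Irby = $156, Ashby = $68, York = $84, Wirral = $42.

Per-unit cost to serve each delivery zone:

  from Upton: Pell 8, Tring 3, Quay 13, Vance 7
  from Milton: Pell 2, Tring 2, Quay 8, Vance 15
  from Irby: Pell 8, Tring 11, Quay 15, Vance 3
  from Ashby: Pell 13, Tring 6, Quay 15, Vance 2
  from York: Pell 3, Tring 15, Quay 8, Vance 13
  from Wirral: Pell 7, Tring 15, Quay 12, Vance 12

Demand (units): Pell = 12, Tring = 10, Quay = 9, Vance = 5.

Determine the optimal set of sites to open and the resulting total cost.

Open Milton only; minimum total cost 282.

For any fixed open set, each delivery zone goes to its cheapest open site; total = fixed + service.
{Milton}: Pell→Milton 2·12=24, Tring→Milton 2·10=20, Quay→Milton 8·9=72, Vance→Milton 15·5=75. Service 191; fixed 91; total 282.
{Milton, Ashby}: Pell→Milton 2·12=24, Tring→Milton 2·10=20, Quay→Milton 8·9=72, Vance→Ashby 2·5=10. Service 126; fixed 159; total 285.
{Milton, Wirral}: Pell→Milton 2·12=24, Tring→Milton 2·10=20, Quay→Milton 8·9=72, Vance→Wirral 12·5=60. Service 176; fixed 133; total 309.
{Upton, Milton, Irby, Ashby, York, Wirral}: Pell→Milton 2·12=24, Tring→Milton 2·10=20, Quay→Milton 8·9=72, Vance→Ashby 2·5=10. Service 126; fixed 535; total 661.
No other subset beats 282.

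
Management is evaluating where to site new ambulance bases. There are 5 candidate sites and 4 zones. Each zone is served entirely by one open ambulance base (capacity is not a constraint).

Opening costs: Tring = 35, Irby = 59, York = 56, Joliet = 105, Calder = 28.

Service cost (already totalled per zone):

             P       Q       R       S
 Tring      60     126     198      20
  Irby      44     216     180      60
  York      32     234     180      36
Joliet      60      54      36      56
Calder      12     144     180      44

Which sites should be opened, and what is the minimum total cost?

For any fixed open set, each zone goes to its cheapest open site; total = fixed + service.
{Joliet, Calder}: P→Calder 12, Q→Joliet 54, R→Joliet 36, S→Calder 44. Service 146; fixed 133; total 279.
{Tring, Joliet, Calder}: service 122 + fixed 168 = 290
{Tring, Joliet}: service 170 + fixed 140 = 310
{Tring, Irby, York, Joliet, Calder}: service 122 + fixed 283 = 405
No other subset beats 279.

Open Joliet and Calder; minimum total cost 279.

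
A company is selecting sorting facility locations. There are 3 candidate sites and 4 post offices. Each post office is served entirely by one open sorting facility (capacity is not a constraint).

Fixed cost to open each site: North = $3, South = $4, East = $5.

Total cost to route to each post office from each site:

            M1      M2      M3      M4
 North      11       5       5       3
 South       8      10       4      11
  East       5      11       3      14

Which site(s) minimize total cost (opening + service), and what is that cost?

For any fixed open set, each post office goes to its cheapest open site; total = fixed + service.
{North, East}: M1→East 5, M2→North 5, M3→East 3, M4→North 3. Service 16; fixed 8; total 24.
{North}: service 24 + fixed 3 = 27
{North, South}: service 20 + fixed 7 = 27
{North, South, East}: M1→East 5, M2→North 5, M3→East 3, M4→North 3. Service 16; fixed 12; total 28.
(All 7 nonempty subsets were checked; North and East is lowest.)

Open North and East; minimum total cost 24.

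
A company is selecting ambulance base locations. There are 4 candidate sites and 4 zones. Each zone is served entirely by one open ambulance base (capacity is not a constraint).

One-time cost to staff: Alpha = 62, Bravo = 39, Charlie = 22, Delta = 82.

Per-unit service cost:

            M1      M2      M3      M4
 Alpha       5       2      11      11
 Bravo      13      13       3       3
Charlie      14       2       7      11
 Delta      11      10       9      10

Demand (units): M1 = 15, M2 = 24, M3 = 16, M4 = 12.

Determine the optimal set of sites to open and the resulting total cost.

For any fixed open set, each zone goes to its cheapest open site; total = fixed + service.
{Alpha, Bravo}: M1→Alpha 5·15=75, M2→Alpha 2·24=48, M3→Bravo 3·16=48, M4→Bravo 3·12=36. Service 207; fixed 101; total 308.
{Alpha, Bravo, Charlie}: service 207 + fixed 123 = 330
{Bravo, Charlie}: M1→Bravo 13·15=195, M2→Charlie 2·24=48, M3→Bravo 3·16=48, M4→Bravo 3·12=36. Service 327; fixed 61; total 388.
{Alpha, Bravo, Charlie, Delta}: M1→Alpha 5·15=75, M2→Alpha 2·24=48, M3→Bravo 3·16=48, M4→Bravo 3·12=36. Service 207; fixed 205; total 412.
No other subset beats 308.

Open Alpha and Bravo; minimum total cost 308.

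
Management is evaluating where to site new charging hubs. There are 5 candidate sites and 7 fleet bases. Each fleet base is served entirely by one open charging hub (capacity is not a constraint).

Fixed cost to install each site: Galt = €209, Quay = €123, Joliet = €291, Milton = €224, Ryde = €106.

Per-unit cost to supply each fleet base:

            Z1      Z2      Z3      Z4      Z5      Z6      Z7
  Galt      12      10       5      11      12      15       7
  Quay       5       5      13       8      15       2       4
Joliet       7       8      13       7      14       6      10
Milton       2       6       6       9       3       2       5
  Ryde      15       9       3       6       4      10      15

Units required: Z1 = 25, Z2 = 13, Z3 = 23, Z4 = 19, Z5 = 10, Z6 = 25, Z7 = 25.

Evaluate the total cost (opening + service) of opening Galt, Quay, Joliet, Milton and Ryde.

Each fleet base is assigned to its cheapest site among the open ones.
{Galt, Quay, Joliet, Milton, Ryde}: Z1→Milton 2·25=50, Z2→Quay 5·13=65, Z3→Ryde 3·23=69, Z4→Ryde 6·19=114, Z5→Milton 3·10=30, Z6→Quay 2·25=50, Z7→Quay 4·25=100. Service 478; fixed 953; total 1431.

Total cost: 1431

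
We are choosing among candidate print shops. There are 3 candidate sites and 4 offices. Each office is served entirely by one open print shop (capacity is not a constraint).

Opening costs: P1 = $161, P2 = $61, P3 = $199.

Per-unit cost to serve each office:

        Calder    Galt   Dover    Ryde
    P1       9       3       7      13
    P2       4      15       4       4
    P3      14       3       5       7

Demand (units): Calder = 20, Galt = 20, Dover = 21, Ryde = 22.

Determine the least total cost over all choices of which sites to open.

Minimum total cost: 534

For any fixed open set, each office goes to its cheapest open site; total = fixed + service.
{P1, P2}: Calder→P2 4·20=80, Galt→P1 3·20=60, Dover→P2 4·21=84, Ryde→P2 4·22=88. Service 312; fixed 222; total 534.
{P2, P3}: service 312 + fixed 260 = 572
{P2}: service 552 + fixed 61 = 613
{P1, P2, P3}: service 312 + fixed 421 = 733
(All 7 nonempty subsets were checked; P1 and P2 is lowest.)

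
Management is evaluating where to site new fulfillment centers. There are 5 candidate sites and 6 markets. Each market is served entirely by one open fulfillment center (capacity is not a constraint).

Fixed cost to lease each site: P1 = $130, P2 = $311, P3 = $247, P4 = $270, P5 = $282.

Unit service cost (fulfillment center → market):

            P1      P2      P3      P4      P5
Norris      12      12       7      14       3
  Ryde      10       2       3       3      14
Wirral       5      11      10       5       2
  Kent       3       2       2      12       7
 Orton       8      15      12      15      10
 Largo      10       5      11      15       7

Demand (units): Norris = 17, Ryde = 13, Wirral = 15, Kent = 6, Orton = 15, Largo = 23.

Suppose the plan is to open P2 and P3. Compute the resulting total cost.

Total cost: 1160

Each market is assigned to its cheapest site among the open ones.
{P2, P3}: Norris→P3 7·17=119, Ryde→P2 2·13=26, Wirral→P3 10·15=150, Kent→P2 2·6=12, Orton→P3 12·15=180, Largo→P2 5·23=115. Service 602; fixed 558; total 1160.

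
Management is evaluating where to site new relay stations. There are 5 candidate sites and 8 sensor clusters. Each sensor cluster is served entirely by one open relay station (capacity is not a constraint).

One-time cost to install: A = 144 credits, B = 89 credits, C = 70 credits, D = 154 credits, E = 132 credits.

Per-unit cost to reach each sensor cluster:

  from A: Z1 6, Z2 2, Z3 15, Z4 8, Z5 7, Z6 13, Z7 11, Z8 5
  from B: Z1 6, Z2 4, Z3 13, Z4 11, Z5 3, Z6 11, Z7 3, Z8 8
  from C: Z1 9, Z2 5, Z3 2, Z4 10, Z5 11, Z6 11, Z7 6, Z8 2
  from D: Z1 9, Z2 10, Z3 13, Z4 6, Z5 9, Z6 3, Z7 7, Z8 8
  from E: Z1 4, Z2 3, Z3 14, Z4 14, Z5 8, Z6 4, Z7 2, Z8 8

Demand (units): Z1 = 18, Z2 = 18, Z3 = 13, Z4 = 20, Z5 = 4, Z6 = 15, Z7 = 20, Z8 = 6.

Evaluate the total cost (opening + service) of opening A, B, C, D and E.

Total cost: 952

Each sensor cluster is assigned to its cheapest site among the open ones.
{A, B, C, D, E}: Z1→E 4·18=72, Z2→A 2·18=36, Z3→C 2·13=26, Z4→D 6·20=120, Z5→B 3·4=12, Z6→D 3·15=45, Z7→E 2·20=40, Z8→C 2·6=12. Service 363; fixed 589; total 952.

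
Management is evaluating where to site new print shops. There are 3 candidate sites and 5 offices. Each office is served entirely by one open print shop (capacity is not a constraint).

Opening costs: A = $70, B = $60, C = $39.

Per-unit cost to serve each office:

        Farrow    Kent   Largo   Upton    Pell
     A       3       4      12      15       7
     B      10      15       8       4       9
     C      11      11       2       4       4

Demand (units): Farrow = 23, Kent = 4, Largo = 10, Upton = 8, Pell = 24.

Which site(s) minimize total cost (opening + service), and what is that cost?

For any fixed open set, each office goes to its cheapest open site; total = fixed + service.
{A, C}: Farrow→A 3·23=69, Kent→A 4·4=16, Largo→C 2·10=20, Upton→C 4·8=32, Pell→C 4·24=96. Service 233; fixed 109; total 342.
{A, B, C}: Farrow→A 3·23=69, Kent→A 4·4=16, Largo→C 2·10=20, Upton→B 4·8=32, Pell→C 4·24=96. Service 233; fixed 169; total 402.
{C}: Farrow→C 11·23=253, Kent→C 11·4=44, Largo→C 2·10=20, Upton→C 4·8=32, Pell→C 4·24=96. Service 445; fixed 39; total 484.
(All 7 nonempty subsets were checked; A and C is lowest.)

Open A and C; minimum total cost 342.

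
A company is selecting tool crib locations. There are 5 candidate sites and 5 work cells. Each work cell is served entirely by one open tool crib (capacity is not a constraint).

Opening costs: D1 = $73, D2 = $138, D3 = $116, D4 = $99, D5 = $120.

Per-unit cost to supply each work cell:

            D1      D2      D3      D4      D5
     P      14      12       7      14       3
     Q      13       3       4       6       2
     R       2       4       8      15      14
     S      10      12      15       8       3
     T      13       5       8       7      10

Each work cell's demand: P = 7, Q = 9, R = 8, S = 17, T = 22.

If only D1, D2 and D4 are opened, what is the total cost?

Total cost: 683

Each work cell is assigned to its cheapest site among the open ones.
{D1, D2, D4}: P→D2 12·7=84, Q→D2 3·9=27, R→D1 2·8=16, S→D4 8·17=136, T→D2 5·22=110. Service 373; fixed 310; total 683.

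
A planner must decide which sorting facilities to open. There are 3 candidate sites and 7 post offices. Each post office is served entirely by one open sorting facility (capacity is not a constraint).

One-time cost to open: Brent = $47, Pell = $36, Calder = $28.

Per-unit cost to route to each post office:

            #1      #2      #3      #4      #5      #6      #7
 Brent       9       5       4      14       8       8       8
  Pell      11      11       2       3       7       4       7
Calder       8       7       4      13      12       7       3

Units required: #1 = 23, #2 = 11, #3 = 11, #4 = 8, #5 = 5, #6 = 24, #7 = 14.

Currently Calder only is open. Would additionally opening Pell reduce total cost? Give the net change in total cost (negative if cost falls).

Yes — net change −163 (cost falls by 163).

Current service cost with {Calder}: 679.
Adding Pell: each post office re-picks its cheapest; new service cost 480, saving 199.
Extra fixed cost: 36. Net change = 36 − 199 = -163.
(Totals: 707 → 544.)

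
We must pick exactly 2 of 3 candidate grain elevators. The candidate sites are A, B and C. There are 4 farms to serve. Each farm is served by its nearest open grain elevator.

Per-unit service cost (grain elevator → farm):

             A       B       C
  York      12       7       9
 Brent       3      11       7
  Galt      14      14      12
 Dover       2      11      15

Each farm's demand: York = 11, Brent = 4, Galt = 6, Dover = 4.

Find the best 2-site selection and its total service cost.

With exactly 2 open, each farm uses its cheapest among the chosen.
{A, B}: York→B 7·11=77, Brent→A 3·4=12, Galt→A 14·6=84, Dover→A 2·4=8. Service cost 181.
{A, C}: service cost 191
{B, C}: service cost 221
Among all 3 size-2 choices, {A, B} is lowest.

Choose A and B; total service cost 181.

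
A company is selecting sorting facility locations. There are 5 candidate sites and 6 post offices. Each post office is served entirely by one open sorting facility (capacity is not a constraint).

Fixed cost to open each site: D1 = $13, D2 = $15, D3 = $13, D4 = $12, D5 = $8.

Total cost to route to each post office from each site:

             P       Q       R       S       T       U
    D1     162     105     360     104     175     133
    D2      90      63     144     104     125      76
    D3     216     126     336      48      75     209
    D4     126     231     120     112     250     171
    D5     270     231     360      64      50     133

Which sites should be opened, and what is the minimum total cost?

Open D2, D3, D4 and D5; minimum total cost 495.

For any fixed open set, each post office goes to its cheapest open site; total = fixed + service.
{D2, D3, D4, D5}: P→D2 90, Q→D2 63, R→D4 120, S→D3 48, T→D5 50, U→D2 76. Service 447; fixed 48; total 495.
{D2, D4, D5}: service 463 + fixed 35 = 498
{D2, D3, D5}: service 471 + fixed 36 = 507
{D1, D2, D3, D4, D5}: service 447 + fixed 61 = 508
No other subset beats 495.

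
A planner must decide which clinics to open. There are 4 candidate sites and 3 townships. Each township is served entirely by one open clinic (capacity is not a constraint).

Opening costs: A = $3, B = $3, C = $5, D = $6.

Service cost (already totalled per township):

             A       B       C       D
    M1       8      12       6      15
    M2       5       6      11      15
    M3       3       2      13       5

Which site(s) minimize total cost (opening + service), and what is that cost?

For any fixed open set, each township goes to its cheapest open site; total = fixed + service.
{A}: M1→A 8, M2→A 5, M3→A 3. Service 16; fixed 3; total 19.
{A, B}: service 15 + fixed 6 = 21
{A, C}: service 14 + fixed 8 = 22
{A, B, C, D}: service 13 + fixed 17 = 30
(All 15 nonempty subsets were checked; A only is lowest.)

Open A only; minimum total cost 19.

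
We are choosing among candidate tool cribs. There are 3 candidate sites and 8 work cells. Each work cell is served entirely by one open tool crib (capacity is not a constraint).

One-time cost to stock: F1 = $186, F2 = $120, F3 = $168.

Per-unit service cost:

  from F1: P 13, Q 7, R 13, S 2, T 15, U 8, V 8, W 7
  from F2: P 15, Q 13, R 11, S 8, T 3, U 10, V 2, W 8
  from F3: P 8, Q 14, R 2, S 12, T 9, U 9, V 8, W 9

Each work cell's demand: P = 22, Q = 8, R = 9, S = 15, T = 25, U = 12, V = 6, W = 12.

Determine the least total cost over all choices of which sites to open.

For any fixed open set, each work cell goes to its cheapest open site; total = fixed + service.
{F2, F3}: P→F3 8·22=176, Q→F2 13·8=104, R→F3 2·9=18, S→F2 8·15=120, T→F2 3·25=75, U→F3 9·12=108, V→F2 2·6=12, W→F2 8·12=96. Service 709; fixed 288; total 997.
{F1, F2, F3}: P→F3 8·22=176, Q→F1 7·8=56, R→F3 2·9=18, S→F1 2·15=30, T→F2 3·25=75, U→F1 8·12=96, V→F2 2·6=12, W→F1 7·12=84. Service 547; fixed 474; total 1021.
{F1, F2}: service 738 + fixed 306 = 1044
{F2}: service 956 + fixed 120 = 1076
No other subset beats 997.

Minimum total cost: 997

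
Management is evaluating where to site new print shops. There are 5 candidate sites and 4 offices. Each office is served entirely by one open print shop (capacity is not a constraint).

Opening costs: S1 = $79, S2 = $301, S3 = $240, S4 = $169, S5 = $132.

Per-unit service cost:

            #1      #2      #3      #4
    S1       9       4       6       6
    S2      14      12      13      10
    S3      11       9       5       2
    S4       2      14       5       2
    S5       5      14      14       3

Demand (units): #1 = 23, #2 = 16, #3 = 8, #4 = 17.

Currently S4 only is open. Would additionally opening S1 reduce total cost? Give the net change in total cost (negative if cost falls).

Current service cost with {S4}: 344.
Adding S1: each office re-picks its cheapest; new service cost 184, saving 160.
Extra fixed cost: 79. Net change = 79 − 160 = -81.
(Totals: 513 → 432.)

Yes — net change −81 (cost falls by 81).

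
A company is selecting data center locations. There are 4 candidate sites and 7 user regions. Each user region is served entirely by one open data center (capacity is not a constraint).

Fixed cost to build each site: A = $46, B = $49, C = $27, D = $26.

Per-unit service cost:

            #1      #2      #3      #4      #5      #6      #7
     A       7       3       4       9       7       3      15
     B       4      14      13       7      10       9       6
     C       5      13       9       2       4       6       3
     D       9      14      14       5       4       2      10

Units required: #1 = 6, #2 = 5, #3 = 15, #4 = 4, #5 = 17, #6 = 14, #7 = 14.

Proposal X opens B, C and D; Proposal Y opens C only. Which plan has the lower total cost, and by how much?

Proposal X: {B, C, D}: #1→B 4·6=24, #2→C 13·5=65, #3→C 9·15=135, #4→C 2·4=8, #5→C 4·17=68, #6→D 2·14=28, #7→C 3·14=42. Service 370; fixed 102; total 472.
Proposal Y: {C}: #1→C 5·6=30, #2→C 13·5=65, #3→C 9·15=135, #4→C 2·4=8, #5→C 4·17=68, #6→C 6·14=84, #7→C 3·14=42. Service 432; fixed 27; total 459.
Difference: |472 − 459| = 13.

Proposal Y is cheaper by 13.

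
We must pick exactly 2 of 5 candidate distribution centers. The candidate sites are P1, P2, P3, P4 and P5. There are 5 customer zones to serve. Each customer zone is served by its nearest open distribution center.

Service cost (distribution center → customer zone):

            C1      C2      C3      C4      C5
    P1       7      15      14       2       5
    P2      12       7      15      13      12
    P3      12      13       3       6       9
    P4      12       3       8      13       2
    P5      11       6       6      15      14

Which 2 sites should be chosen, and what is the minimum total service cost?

Choose P1 and P4; total service cost 22.

With exactly 2 open, each customer zone uses its cheapest among the chosen.
{P1, P4}: C1→P1 7, C2→P4 3, C3→P4 8, C4→P1 2, C5→P4 2. Service cost 22.
{P1, P5}: service cost 26
{P3, P4}: service cost 26
Among all 10 size-2 choices, {P1, P4} is lowest.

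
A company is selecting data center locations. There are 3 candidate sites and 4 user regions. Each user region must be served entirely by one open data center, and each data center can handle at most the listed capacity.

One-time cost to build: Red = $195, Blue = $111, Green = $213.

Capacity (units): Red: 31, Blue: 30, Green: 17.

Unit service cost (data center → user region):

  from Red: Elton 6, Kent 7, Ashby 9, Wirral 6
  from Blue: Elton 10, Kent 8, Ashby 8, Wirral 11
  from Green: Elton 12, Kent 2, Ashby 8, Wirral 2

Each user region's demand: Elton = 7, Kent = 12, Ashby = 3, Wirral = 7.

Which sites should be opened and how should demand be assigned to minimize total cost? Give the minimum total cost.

Open {Blue}: Elton→Blue 10·7=70, Kent→Blue 8·12=96, Ashby→Blue 8·3=24, Wirral→Blue 11·7=77.
Loads: Blue carries 29/30. Service 267; fixed 111; total 378.
Next best feasible plan costs 390.

Minimum total cost: 378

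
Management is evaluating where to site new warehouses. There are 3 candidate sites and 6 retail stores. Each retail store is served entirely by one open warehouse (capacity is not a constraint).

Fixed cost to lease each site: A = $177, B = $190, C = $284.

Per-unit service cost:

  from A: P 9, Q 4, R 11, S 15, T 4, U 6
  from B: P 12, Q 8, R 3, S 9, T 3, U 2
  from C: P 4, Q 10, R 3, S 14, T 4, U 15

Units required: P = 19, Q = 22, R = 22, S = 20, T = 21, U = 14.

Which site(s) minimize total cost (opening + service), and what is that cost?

Open B only; minimum total cost 931.

For any fixed open set, each retail store goes to its cheapest open site; total = fixed + service.
{B}: P→B 12·19=228, Q→B 8·22=176, R→B 3·22=66, S→B 9·20=180, T→B 3·21=63, U→B 2·14=28. Service 741; fixed 190; total 931.
{A, B}: P→A 9·19=171, Q→A 4·22=88, R→B 3·22=66, S→B 9·20=180, T→B 3·21=63, U→B 2·14=28. Service 596; fixed 367; total 963.
{B, C}: service 589 + fixed 474 = 1063
{A, B, C}: service 501 + fixed 651 = 1152
No other subset beats 931.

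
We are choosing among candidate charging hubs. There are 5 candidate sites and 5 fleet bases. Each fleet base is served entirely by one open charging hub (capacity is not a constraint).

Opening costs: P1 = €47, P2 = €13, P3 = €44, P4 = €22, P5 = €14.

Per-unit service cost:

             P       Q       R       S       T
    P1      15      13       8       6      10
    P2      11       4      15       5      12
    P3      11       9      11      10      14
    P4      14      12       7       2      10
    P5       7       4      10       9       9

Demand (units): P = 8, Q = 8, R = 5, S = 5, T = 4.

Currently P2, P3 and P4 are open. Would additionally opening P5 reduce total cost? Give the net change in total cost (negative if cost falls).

Current service cost with {P2, P3, P4}: 205.
Adding P5: each fleet base re-picks its cheapest; new service cost 169, saving 36.
Extra fixed cost: 14. Net change = 14 − 36 = -22.
(Totals: 284 → 262.)

Yes — net change −22 (cost falls by 22).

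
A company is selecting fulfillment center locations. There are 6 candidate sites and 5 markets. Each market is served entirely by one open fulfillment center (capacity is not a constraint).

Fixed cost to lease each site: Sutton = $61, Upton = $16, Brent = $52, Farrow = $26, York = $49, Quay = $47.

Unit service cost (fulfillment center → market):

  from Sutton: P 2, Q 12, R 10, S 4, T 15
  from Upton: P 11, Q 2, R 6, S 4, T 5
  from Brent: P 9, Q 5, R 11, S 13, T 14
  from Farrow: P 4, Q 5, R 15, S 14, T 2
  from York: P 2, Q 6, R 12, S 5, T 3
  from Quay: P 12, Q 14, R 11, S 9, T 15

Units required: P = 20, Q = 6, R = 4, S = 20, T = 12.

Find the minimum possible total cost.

Minimum total cost: 257

For any fixed open set, each market goes to its cheapest open site; total = fixed + service.
{Upton, York}: P→York 2·20=40, Q→Upton 2·6=12, R→Upton 6·4=24, S→Upton 4·20=80, T→York 3·12=36. Service 192; fixed 65; total 257.
{Upton, Farrow}: P→Farrow 4·20=80, Q→Upton 2·6=12, R→Upton 6·4=24, S→Upton 4·20=80, T→Farrow 2·12=24. Service 220; fixed 42; total 262.
{Upton, Farrow, York}: P→York 2·20=40, Q→Upton 2·6=12, R→Upton 6·4=24, S→Upton 4·20=80, T→Farrow 2·12=24. Service 180; fixed 91; total 271.
{Sutton, Upton, Brent, Farrow, York, Quay}: P→Sutton 2·20=40, Q→Upton 2·6=12, R→Upton 6·4=24, S→Sutton 4·20=80, T→Farrow 2·12=24. Service 180; fixed 251; total 431.
No other subset beats 257.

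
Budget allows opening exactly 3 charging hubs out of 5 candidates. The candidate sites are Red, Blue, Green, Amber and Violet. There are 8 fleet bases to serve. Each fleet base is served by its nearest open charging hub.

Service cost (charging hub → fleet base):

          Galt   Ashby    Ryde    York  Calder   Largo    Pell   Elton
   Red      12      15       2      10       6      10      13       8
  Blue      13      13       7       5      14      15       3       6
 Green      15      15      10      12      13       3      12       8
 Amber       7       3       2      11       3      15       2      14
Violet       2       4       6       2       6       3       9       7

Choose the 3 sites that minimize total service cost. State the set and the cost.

With exactly 3 open, each fleet base uses its cheapest among the chosen.
{Blue, Amber, Violet}: Galt→Violet 2, Ashby→Amber 3, Ryde→Amber 2, York→Violet 2, Calder→Amber 3, Largo→Violet 3, Pell→Amber 2, Elton→Blue 6. Service cost 23.
{Red, Amber, Violet}: service cost 24
{Green, Amber, Violet}: service cost 24
Among all 10 size-3 choices, {Blue, Amber, Violet} is lowest.

Choose Blue, Amber and Violet; total service cost 23.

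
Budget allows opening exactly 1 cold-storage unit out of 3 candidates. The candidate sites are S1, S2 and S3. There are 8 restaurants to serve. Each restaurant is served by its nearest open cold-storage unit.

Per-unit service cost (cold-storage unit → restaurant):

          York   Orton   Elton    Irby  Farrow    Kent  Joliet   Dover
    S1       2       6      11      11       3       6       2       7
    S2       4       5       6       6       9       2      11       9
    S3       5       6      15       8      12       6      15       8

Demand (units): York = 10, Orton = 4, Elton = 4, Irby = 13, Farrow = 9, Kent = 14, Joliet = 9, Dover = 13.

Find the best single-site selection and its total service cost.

Choose S1 only; total service cost 451.

With exactly 1 open, each restaurant uses its cheapest among the chosen.
{S1}: York→S1 2·10=20, Orton→S1 6·4=24, Elton→S1 11·4=44, Irby→S1 11·13=143, Farrow→S1 3·9=27, Kent→S1 6·14=84, Joliet→S1 2·9=18, Dover→S1 7·13=91. Service cost 451.
{S2}: service cost 487
{S3}: service cost 669
Among all 3 size-1 choices, {S1} is lowest.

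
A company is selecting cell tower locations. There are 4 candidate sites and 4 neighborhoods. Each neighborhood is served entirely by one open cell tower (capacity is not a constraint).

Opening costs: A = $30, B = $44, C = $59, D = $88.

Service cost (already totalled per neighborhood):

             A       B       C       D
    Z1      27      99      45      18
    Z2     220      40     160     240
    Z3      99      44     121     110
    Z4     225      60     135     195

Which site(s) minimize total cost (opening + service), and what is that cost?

For any fixed open set, each neighborhood goes to its cheapest open site; total = fixed + service.
{A, B}: Z1→A 27, Z2→B 40, Z3→B 44, Z4→B 60. Service 171; fixed 74; total 245.
{B}: service 243 + fixed 44 = 287
{B, C}: Z1→C 45, Z2→B 40, Z3→B 44, Z4→B 60. Service 189; fixed 103; total 292.
{A, B, C, D}: service 162 + fixed 221 = 383
No other subset beats 245.

Open A and B; minimum total cost 245.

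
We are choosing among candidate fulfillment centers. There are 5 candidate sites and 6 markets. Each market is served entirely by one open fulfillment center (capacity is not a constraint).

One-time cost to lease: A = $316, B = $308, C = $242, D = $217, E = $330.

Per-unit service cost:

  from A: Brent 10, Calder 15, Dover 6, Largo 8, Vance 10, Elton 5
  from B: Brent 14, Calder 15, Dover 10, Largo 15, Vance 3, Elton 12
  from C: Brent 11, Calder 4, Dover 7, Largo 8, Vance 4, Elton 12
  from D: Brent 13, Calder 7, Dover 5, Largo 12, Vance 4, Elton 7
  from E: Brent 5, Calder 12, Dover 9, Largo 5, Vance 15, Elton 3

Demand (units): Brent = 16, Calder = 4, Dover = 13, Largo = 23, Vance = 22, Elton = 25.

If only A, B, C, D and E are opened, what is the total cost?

Each market is assigned to its cheapest site among the open ones.
{A, B, C, D, E}: Brent→E 5·16=80, Calder→C 4·4=16, Dover→D 5·13=65, Largo→E 5·23=115, Vance→B 3·22=66, Elton→E 3·25=75. Service 417; fixed 1413; total 1830.

Total cost: 1830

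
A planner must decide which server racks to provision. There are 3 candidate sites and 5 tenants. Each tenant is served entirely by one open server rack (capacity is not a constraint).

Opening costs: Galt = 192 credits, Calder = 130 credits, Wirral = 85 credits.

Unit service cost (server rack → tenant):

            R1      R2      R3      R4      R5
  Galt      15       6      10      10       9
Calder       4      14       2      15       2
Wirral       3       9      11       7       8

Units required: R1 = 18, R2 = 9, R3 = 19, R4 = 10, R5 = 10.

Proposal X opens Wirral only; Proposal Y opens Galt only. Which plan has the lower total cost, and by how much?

Proposal X is cheaper by 317.

Proposal X: {Wirral}: R1→Wirral 3·18=54, R2→Wirral 9·9=81, R3→Wirral 11·19=209, R4→Wirral 7·10=70, R5→Wirral 8·10=80. Service 494; fixed 85; total 579.
Proposal Y: {Galt}: R1→Galt 15·18=270, R2→Galt 6·9=54, R3→Galt 10·19=190, R4→Galt 10·10=100, R5→Galt 9·10=90. Service 704; fixed 192; total 896.
Difference: |579 − 896| = 317.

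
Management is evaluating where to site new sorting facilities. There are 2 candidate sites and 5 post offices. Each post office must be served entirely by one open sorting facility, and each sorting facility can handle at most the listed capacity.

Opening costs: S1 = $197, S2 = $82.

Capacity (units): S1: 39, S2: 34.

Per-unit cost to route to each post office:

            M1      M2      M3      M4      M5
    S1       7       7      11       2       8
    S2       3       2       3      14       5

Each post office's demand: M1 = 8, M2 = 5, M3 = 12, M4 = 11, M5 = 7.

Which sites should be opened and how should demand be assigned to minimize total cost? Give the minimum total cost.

Minimum total cost: 406

Open {S1, S2}: M1→S2 3·8=24, M2→S2 2·5=10, M3→S2 3·12=36, M4→S1 2·11=22, M5→S2 5·7=35.
Loads: S1 carries 11/39, S2 carries 32/34. Service 127; fixed 279; total 406.
Next best feasible plan costs 427.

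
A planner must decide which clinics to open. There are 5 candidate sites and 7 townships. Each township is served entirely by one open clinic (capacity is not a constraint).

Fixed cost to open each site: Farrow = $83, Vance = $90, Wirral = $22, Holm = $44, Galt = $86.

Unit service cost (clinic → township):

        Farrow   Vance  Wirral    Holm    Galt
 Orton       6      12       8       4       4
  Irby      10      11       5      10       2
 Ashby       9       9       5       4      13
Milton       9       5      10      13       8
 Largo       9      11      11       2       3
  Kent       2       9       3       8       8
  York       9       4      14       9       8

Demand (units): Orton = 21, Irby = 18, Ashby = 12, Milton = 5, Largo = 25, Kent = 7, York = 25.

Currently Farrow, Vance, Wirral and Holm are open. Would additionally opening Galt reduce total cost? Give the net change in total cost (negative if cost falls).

Current service cost with {Farrow, Vance, Wirral, Holm}: 411.
Adding Galt: each township re-picks its cheapest; new service cost 357, saving 54.
Extra fixed cost: 86. Net change = 86 − 54 = 32.
(Totals: 650 → 682.)

No — net change +32 (cost rises by 32).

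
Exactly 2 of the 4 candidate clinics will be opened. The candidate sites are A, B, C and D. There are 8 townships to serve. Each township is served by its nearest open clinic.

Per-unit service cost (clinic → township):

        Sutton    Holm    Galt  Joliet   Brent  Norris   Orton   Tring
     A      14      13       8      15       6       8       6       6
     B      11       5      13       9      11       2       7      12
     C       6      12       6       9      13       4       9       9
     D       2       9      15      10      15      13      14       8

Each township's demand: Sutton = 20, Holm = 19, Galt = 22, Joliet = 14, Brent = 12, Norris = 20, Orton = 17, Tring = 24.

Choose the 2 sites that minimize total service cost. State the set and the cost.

Choose A and B; total service cost 975.

With exactly 2 open, each township uses its cheapest among the chosen.
{A, B}: Sutton→B 11·20=220, Holm→B 5·19=95, Galt→A 8·22=176, Joliet→B 9·14=126, Brent→A 6·12=72, Norris→B 2·20=40, Orton→A 6·17=102, Tring→A 6·24=144. Service cost 975.
{B, C}: service cost 980
{A, C}: service cost 1004
Among all 6 size-2 choices, {A, B} is lowest.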